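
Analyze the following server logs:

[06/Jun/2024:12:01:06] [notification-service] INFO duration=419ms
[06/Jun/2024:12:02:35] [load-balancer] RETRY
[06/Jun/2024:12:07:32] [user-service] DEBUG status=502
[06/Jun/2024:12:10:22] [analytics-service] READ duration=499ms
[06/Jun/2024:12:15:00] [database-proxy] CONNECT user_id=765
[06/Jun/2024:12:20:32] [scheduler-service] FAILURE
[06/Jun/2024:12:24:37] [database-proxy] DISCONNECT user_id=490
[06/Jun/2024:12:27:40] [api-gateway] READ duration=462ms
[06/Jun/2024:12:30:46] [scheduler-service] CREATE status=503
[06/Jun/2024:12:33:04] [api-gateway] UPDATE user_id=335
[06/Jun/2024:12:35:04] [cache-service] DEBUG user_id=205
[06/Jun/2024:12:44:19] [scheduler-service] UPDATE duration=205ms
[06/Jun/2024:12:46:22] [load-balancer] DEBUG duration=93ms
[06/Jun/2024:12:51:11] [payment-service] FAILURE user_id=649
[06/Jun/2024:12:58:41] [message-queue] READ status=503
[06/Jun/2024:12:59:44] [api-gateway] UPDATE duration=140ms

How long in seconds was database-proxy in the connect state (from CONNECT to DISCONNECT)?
577

To calculate state duration:

1. Find CONNECT event for database-proxy: 06/Jun/2024:12:15:00
2. Find DISCONNECT event for database-proxy: 06/Jun/2024:12:24:37
3. Calculate duration: 06/Jun/2024:12:24:37 - 06/Jun/2024:12:15:00 = 577 seconds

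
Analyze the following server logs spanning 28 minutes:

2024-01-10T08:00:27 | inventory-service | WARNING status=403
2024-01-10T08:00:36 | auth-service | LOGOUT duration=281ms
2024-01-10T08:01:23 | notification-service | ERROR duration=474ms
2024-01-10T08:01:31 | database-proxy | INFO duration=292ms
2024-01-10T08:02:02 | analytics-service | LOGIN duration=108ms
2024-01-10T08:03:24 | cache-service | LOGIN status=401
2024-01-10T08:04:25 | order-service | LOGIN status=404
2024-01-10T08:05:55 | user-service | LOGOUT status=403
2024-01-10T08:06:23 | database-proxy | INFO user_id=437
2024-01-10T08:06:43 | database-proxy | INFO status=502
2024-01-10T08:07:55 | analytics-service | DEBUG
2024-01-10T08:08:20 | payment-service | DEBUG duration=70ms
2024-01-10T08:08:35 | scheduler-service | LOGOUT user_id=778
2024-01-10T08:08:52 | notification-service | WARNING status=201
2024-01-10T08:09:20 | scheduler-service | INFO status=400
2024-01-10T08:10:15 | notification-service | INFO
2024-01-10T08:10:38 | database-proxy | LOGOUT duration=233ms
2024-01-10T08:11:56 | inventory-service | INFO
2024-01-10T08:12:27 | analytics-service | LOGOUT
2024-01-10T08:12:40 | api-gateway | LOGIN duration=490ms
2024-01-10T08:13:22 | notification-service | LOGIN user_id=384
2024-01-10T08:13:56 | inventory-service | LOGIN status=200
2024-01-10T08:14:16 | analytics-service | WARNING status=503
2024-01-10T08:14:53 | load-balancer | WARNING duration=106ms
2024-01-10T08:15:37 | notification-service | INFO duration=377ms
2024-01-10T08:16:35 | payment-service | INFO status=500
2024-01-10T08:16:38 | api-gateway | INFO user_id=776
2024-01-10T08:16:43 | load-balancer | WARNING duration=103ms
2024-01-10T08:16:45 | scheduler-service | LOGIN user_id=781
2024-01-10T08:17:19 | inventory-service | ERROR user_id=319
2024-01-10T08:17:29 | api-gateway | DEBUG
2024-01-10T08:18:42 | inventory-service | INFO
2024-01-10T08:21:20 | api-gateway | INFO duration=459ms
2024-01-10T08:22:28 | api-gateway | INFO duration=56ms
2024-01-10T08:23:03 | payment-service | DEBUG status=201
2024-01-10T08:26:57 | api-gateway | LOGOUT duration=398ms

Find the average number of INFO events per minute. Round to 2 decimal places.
0.43

To calculate the rate:

1. Count total INFO events: 12
2. Total time period: 28 minutes
3. Rate = 12 / 28 = 0.43 events per minute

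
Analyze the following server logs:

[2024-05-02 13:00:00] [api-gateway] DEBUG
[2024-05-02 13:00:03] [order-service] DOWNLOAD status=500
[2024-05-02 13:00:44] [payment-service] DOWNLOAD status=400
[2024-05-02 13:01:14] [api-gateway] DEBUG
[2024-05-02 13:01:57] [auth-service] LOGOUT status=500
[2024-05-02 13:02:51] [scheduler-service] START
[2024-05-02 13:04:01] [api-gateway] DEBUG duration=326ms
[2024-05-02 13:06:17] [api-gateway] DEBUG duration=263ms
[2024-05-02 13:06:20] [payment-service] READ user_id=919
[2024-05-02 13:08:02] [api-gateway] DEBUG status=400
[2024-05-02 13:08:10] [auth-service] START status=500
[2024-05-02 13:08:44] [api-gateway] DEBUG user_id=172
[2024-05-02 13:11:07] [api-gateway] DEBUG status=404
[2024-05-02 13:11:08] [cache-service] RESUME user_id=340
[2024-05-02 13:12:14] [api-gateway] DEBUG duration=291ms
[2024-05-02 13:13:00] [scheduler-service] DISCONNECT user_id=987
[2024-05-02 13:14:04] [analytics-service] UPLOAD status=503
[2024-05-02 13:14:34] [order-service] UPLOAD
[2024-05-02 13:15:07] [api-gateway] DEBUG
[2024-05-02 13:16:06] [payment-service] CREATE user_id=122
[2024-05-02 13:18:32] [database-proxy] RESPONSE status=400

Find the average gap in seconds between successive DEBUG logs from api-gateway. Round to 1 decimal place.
113.4

To calculate average interval:

1. Find all DEBUG events for api-gateway in order
2. Calculate time gaps between consecutive events
3. Compute mean of gaps: 907 / 8 = 113.4 seconds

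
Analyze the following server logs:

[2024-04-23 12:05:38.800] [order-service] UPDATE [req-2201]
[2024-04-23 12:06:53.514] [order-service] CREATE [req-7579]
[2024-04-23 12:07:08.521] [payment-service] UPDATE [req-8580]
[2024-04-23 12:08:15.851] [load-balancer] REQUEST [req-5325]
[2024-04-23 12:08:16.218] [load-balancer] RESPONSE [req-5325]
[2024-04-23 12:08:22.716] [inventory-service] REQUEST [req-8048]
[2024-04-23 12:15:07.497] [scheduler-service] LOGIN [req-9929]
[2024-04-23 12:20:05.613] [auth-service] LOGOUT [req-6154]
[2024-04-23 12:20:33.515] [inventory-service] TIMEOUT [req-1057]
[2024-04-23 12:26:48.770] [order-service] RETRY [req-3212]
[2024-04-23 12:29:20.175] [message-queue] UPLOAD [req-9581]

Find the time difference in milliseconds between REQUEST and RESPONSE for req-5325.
367

To calculate latency:

1. Find REQUEST with id req-5325: 2024-04-23 12:08:15.851
2. Find RESPONSE with id req-5325: 2024-04-23 12:08:16.218
3. Latency: 2024-04-23 12:08:16.218 - 2024-04-23 12:08:15.851 = 367ms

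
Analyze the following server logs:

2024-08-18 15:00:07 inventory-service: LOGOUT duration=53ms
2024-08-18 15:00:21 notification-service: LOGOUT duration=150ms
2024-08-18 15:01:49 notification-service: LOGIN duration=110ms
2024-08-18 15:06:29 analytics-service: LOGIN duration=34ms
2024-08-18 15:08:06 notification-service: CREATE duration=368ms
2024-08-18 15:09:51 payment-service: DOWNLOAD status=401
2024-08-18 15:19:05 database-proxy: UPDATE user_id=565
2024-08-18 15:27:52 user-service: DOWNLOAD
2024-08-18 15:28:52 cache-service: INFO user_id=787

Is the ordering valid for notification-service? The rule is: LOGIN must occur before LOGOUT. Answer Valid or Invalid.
Invalid

To validate ordering:

1. Required order: LOGIN → LOGOUT
2. Rule: LOGIN must occur before LOGOUT
3. Check actual order of events for notification-service
4. Result: Invalid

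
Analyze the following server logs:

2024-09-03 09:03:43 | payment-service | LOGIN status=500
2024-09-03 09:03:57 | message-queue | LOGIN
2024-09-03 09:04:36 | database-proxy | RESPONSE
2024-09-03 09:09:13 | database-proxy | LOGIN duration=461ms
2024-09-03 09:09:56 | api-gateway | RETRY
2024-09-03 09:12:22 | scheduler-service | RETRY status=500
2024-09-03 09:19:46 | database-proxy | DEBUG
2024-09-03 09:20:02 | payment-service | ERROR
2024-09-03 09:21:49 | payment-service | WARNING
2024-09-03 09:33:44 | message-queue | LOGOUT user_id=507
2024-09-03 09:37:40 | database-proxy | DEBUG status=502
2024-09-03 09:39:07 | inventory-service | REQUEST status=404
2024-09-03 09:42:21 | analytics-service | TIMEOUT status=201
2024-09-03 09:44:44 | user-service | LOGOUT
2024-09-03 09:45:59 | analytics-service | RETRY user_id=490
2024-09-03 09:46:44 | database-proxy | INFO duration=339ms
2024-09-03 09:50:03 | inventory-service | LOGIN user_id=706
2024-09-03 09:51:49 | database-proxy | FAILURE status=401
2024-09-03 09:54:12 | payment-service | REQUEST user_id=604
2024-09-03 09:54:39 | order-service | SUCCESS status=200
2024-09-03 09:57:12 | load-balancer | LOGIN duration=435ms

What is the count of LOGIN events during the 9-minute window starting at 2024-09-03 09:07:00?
1

To count events in the time window:

1. Window boundaries: 2024-09-03 09:07:00 to 2024-09-03 09:16:00
2. Filter for LOGIN events within this window
3. Count matching events: 1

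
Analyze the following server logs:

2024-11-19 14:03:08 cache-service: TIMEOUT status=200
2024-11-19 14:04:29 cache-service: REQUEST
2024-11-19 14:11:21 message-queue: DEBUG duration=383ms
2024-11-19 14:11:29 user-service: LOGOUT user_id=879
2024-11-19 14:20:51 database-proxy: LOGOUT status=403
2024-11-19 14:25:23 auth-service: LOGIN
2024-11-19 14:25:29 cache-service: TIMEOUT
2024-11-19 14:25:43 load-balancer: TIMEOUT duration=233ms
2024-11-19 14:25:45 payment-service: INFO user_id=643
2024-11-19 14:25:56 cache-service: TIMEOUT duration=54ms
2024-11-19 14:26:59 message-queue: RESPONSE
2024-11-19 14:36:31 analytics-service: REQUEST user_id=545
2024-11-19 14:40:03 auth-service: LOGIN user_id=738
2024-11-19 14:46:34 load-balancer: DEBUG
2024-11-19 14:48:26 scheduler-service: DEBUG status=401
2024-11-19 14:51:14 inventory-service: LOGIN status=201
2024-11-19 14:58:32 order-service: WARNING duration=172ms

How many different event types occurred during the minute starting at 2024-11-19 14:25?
3

To count unique event types:

1. Filter events in the minute starting at 2024-11-19 14:25
2. Extract event types from matching entries
3. Count unique types: 3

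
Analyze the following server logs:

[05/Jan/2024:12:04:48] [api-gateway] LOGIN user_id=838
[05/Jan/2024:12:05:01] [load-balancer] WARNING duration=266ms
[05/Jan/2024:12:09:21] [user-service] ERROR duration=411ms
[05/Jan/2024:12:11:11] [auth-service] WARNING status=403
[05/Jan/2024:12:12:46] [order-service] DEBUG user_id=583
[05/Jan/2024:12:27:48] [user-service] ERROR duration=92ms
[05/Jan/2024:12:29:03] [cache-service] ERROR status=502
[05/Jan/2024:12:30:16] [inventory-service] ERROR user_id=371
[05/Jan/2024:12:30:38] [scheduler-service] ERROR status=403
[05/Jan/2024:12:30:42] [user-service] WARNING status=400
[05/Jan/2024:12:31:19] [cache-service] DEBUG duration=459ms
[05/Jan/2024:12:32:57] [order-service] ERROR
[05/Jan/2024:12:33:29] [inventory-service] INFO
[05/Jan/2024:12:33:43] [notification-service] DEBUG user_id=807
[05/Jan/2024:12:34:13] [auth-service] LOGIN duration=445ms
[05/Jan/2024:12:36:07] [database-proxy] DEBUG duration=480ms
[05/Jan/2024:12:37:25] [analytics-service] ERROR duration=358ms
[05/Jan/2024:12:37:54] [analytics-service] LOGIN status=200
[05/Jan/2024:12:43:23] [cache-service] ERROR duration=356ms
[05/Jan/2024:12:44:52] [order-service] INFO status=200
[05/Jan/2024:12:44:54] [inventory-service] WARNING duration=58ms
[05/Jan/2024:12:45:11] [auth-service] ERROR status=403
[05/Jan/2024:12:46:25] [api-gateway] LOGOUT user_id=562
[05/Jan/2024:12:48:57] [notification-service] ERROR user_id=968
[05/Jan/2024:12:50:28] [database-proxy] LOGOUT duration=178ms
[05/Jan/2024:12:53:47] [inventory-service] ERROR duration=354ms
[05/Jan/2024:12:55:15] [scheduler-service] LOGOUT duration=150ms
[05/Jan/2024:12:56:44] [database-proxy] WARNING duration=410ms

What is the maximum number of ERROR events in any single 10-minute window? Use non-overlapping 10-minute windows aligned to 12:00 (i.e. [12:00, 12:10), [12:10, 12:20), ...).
4

To find the burst window:

1. Divide the log period into non-overlapping 10-minute windows starting at 12:00
2. Count ERROR events in each window
3. Find the window with maximum count
4. Maximum events in a window: 4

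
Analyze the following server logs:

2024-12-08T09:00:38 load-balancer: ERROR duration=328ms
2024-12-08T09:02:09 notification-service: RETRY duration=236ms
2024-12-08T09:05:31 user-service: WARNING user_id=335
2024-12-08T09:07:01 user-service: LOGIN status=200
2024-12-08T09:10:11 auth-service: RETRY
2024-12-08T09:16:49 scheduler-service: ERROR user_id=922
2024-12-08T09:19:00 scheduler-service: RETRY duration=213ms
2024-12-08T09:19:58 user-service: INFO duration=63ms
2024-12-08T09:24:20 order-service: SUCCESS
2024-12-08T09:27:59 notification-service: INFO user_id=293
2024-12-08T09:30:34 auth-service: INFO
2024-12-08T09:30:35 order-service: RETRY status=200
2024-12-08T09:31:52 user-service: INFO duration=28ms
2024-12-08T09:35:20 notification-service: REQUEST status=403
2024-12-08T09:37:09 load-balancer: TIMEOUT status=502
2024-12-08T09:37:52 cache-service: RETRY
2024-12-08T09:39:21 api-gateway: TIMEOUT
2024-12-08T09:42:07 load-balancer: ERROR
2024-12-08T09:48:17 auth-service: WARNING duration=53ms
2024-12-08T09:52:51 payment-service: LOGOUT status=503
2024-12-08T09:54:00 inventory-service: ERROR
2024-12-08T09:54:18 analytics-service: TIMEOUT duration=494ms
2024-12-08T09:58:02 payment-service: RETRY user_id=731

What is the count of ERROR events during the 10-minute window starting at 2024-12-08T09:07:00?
1

To count events in the time window:

1. Window boundaries: 2024-12-08T09:07:00 to 2024-12-08T09:17:00
2. Filter for ERROR events within this window
3. Count matching events: 1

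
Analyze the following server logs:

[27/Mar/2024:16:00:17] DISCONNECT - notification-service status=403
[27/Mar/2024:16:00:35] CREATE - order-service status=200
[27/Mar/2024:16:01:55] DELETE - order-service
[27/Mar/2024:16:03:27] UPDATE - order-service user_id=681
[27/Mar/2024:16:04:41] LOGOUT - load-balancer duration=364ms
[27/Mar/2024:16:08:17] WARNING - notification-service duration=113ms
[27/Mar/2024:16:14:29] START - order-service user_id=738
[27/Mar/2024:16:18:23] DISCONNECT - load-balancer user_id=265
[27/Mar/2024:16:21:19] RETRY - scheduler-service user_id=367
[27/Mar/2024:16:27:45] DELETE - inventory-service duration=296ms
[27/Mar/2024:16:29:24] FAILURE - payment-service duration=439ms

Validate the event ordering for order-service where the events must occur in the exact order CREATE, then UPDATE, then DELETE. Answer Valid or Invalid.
Invalid

To validate ordering:

1. Required order: CREATE → UPDATE → DELETE
2. Rule: the events must occur in the exact order CREATE, then UPDATE, then DELETE
3. Check actual order of events for order-service
4. Result: Invalid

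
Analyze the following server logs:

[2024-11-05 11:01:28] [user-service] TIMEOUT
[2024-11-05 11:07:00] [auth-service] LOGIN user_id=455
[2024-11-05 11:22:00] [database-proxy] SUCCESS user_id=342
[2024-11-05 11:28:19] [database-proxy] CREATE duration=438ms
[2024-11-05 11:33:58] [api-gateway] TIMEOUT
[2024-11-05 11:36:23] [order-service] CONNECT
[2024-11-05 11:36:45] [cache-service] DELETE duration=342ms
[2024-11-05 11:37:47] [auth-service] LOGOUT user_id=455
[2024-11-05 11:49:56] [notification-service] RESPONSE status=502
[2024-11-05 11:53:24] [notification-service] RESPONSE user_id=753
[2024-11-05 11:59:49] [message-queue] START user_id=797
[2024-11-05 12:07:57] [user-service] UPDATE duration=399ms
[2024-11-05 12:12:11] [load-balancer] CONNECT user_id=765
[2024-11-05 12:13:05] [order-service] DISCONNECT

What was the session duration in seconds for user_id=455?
1847

To calculate session duration:

1. Find LOGIN event for user_id=455: 2024-11-05 11:07:00
2. Find LOGOUT event for user_id=455: 2024-11-05 11:37:47
3. Session duration: 2024-11-05 11:37:47 - 2024-11-05 11:07:00 = 1847 seconds (30 minutes)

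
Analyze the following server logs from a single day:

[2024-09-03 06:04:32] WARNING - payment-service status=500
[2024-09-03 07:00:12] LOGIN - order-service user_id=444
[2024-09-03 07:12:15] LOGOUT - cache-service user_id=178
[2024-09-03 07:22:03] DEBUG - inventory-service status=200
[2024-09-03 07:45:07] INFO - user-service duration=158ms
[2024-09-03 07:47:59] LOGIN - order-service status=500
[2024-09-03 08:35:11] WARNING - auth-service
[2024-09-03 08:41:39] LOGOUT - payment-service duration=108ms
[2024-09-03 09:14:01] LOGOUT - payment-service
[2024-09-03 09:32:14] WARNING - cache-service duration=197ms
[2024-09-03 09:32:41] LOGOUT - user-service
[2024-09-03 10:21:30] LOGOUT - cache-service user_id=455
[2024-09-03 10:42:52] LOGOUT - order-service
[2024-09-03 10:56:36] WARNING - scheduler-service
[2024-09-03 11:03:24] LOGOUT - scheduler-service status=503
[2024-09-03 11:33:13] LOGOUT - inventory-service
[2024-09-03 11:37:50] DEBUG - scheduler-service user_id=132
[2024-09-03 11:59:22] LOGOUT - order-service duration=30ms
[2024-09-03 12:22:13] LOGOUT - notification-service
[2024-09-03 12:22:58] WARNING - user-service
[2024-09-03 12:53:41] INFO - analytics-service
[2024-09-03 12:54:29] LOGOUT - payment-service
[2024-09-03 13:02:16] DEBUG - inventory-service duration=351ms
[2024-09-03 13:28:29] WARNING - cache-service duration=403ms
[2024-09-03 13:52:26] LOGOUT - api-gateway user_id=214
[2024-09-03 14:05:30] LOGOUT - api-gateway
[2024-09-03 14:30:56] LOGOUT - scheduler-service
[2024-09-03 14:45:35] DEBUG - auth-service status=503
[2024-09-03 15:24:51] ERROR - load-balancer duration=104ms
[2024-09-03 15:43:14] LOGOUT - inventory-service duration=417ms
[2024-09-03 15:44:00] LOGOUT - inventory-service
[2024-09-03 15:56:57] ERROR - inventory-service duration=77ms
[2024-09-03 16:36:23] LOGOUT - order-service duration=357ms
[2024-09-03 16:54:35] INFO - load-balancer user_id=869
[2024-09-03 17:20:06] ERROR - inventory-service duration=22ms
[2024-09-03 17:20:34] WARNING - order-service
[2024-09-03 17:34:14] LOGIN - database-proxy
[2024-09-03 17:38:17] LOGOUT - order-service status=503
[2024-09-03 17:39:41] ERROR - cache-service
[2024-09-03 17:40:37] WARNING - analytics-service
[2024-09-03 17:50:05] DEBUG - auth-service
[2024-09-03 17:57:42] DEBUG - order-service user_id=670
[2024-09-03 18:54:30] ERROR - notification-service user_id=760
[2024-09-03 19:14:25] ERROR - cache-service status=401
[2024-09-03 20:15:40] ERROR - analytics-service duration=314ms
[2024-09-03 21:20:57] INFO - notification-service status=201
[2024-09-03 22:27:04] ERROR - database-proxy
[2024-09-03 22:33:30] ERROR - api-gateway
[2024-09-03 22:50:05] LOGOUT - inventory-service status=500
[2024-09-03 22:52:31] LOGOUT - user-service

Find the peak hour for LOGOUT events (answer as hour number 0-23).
11

To find the peak hour:

1. Group all LOGOUT events by hour
2. Count events in each hour
3. Find hour with maximum count
4. Peak hour: 11 (with 3 events)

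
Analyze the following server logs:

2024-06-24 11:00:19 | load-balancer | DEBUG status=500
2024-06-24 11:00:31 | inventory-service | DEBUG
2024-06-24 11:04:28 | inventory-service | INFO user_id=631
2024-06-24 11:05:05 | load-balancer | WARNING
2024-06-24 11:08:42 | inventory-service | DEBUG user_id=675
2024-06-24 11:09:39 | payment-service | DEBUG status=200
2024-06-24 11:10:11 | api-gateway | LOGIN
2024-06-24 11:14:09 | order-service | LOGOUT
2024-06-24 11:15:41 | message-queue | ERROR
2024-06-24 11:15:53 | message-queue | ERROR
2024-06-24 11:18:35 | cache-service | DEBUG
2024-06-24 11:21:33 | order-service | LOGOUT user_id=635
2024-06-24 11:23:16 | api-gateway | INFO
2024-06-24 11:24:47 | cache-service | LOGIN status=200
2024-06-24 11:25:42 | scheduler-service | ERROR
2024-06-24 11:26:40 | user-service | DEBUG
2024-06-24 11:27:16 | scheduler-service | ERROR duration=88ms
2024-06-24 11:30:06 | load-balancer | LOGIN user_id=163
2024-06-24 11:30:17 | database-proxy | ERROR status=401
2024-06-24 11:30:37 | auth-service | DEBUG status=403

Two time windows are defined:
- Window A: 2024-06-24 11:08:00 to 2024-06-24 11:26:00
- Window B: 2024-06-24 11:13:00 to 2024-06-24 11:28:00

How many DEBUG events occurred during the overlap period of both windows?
1

To find overlap events:

1. Window A: 2024-06-24 11:08:00 to 2024-06-24 11:26:00
2. Window B: 2024-06-24 11:13:00 to 2024-06-24 11:28:00
3. Overlap period: 2024-06-24 11:13:00 to 2024-06-24 11:26:00
4. Count DEBUG events in overlap: 1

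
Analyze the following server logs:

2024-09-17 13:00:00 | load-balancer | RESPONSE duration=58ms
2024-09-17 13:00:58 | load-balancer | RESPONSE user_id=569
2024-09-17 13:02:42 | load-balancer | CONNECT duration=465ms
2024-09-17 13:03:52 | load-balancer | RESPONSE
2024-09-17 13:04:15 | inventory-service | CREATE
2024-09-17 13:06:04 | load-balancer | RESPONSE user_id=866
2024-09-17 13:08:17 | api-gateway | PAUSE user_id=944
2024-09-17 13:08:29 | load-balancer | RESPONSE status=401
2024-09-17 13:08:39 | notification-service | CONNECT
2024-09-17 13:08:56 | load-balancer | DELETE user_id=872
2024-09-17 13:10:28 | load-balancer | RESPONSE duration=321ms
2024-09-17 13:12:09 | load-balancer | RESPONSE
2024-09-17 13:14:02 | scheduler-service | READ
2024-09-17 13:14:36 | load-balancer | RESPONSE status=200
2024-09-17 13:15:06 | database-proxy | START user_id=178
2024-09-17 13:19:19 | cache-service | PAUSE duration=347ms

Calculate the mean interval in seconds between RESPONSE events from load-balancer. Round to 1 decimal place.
125.1

To calculate average interval:

1. Find all RESPONSE events for load-balancer in order
2. Calculate time gaps between consecutive events
3. Compute mean of gaps: 876 / 7 = 125.1 seconds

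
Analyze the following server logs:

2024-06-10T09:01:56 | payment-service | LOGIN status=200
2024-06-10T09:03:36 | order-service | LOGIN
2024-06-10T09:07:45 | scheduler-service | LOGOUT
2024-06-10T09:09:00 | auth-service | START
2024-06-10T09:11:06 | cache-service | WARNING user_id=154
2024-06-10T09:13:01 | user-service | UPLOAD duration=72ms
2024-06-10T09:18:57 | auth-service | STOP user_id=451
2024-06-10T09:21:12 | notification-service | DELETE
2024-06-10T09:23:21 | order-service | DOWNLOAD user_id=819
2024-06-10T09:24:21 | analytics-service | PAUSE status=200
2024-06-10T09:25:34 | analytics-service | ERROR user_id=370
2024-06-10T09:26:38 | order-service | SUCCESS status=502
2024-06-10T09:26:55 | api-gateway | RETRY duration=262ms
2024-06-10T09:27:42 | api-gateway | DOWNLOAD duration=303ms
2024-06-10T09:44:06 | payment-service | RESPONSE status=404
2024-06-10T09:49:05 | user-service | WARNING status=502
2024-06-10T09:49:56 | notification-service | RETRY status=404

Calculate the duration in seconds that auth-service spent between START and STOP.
597

To calculate state duration:

1. Find START event for auth-service: 2024-06-10T09:09:00
2. Find STOP event for auth-service: 2024-06-10T09:18:57
3. Calculate duration: 2024-06-10T09:18:57 - 2024-06-10T09:09:00 = 597 seconds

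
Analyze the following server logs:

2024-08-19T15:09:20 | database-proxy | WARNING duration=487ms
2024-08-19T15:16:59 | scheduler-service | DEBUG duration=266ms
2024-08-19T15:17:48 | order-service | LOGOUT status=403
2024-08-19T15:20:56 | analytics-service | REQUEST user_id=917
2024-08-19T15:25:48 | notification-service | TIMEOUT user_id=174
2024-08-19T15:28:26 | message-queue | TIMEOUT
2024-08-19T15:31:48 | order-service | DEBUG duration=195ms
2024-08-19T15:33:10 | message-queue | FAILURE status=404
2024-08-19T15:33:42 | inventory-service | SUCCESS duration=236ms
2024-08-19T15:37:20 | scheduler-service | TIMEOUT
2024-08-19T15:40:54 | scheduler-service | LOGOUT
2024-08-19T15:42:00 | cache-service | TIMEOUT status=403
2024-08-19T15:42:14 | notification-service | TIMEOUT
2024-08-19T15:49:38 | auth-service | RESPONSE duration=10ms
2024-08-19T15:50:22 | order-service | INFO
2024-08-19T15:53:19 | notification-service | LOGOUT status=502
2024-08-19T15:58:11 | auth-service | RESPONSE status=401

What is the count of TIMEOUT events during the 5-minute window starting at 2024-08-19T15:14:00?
0

To count events in the time window:

1. Window boundaries: 2024-08-19T15:14:00 to 2024-08-19T15:19:00
2. Filter for TIMEOUT events within this window
3. Count matching events: 0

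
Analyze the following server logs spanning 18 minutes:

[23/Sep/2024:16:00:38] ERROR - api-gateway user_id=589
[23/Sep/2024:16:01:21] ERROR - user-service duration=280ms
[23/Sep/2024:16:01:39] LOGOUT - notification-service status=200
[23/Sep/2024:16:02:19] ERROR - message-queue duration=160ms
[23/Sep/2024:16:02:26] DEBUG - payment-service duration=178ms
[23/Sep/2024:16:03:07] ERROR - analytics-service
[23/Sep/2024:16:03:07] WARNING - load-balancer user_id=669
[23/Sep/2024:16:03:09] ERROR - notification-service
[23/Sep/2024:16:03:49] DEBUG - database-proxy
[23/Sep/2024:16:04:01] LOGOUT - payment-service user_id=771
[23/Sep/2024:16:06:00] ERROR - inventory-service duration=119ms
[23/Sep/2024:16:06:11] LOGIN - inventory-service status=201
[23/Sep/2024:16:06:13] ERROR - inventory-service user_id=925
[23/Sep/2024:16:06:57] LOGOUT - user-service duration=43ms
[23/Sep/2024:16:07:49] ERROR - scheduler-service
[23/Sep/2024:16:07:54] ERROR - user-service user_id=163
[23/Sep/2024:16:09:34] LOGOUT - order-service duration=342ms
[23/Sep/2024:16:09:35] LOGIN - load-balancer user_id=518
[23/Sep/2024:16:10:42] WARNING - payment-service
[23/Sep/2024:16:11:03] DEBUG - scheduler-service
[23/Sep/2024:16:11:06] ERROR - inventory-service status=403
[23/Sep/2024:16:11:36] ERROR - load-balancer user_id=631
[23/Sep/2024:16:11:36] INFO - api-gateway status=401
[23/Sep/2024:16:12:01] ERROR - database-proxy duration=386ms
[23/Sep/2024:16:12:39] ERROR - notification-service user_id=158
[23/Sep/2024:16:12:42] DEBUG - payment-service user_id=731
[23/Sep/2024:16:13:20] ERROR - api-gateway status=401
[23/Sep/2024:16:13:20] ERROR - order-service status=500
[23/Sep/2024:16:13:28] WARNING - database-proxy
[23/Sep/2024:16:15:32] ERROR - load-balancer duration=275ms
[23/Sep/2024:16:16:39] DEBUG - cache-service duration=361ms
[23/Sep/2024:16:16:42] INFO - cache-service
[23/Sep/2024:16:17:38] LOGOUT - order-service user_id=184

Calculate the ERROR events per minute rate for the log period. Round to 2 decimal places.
0.89

To calculate the rate:

1. Count total ERROR events: 16
2. Total time period: 18 minutes
3. Rate = 16 / 18 = 0.89 events per minute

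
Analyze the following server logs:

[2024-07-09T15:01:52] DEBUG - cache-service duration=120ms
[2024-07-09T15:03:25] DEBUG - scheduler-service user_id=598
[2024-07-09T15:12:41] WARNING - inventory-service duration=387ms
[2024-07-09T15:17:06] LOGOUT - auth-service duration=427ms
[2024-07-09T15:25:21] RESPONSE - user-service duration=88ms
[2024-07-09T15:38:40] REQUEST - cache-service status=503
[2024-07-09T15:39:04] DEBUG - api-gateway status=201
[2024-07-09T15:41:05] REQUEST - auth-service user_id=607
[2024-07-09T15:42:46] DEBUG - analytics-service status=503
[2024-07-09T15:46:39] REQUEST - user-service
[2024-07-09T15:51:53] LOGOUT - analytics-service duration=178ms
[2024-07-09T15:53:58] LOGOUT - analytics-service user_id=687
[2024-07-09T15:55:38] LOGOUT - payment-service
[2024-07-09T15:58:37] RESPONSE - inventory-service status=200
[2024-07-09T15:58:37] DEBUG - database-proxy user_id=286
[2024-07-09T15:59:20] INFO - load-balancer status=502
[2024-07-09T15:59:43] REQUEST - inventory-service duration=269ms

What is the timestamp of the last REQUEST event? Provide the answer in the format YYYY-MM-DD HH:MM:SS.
2024-07-09 15:59:43

To find the last event:

1. Filter for all REQUEST events
2. Sort by timestamp
3. Select the last one
4. Timestamp: 2024-07-09 15:59:43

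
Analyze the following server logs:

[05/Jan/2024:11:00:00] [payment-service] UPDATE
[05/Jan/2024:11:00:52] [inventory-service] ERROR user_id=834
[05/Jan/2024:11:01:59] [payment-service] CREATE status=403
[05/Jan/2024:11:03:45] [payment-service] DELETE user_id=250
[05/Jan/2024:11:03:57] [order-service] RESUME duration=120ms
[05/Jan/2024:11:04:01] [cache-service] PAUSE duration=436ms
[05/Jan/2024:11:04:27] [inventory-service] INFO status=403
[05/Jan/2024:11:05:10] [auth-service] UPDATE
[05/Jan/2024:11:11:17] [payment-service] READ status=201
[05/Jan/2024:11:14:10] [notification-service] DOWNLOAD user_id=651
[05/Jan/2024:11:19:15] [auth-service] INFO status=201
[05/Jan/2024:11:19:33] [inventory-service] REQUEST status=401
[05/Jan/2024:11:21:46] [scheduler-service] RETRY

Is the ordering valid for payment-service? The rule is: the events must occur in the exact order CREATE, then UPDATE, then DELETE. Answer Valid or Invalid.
Invalid

To validate ordering:

1. Required order: CREATE → UPDATE → DELETE
2. Rule: the events must occur in the exact order CREATE, then UPDATE, then DELETE
3. Check actual order of events for payment-service
4. Result: Invalid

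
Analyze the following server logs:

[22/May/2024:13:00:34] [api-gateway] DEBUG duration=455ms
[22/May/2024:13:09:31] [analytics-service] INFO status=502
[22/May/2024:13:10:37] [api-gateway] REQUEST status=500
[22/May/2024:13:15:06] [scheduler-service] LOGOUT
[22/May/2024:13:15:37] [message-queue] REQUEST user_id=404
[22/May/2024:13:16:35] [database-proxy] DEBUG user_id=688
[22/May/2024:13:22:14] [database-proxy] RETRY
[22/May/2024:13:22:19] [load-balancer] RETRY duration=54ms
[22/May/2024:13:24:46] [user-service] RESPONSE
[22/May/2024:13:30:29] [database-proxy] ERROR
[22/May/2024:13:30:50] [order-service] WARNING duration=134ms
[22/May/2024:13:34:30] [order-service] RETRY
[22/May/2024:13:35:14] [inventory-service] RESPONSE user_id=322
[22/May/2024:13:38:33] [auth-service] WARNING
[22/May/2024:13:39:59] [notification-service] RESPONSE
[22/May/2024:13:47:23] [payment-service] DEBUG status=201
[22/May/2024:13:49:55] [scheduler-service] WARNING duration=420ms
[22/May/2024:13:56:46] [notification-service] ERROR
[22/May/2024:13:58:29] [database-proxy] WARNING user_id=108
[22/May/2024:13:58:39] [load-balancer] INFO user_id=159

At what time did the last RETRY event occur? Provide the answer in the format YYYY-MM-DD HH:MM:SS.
2024-05-22 13:34:30

To find the last event:

1. Filter for all RETRY events
2. Sort by timestamp
3. Select the last one
4. Timestamp: 2024-05-22 13:34:30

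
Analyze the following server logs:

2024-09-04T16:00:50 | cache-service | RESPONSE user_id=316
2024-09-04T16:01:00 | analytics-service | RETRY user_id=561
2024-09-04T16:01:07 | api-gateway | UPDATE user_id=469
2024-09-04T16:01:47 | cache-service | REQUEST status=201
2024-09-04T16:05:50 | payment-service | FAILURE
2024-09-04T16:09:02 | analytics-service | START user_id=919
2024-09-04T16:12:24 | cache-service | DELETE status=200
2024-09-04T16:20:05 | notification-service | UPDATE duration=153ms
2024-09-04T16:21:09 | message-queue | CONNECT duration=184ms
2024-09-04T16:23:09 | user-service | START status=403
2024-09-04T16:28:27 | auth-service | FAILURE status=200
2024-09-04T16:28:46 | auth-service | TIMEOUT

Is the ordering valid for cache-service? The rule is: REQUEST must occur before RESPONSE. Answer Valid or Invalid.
Invalid

To validate ordering:

1. Required order: REQUEST → RESPONSE
2. Rule: REQUEST must occur before RESPONSE
3. Check actual order of events for cache-service
4. Result: Invalid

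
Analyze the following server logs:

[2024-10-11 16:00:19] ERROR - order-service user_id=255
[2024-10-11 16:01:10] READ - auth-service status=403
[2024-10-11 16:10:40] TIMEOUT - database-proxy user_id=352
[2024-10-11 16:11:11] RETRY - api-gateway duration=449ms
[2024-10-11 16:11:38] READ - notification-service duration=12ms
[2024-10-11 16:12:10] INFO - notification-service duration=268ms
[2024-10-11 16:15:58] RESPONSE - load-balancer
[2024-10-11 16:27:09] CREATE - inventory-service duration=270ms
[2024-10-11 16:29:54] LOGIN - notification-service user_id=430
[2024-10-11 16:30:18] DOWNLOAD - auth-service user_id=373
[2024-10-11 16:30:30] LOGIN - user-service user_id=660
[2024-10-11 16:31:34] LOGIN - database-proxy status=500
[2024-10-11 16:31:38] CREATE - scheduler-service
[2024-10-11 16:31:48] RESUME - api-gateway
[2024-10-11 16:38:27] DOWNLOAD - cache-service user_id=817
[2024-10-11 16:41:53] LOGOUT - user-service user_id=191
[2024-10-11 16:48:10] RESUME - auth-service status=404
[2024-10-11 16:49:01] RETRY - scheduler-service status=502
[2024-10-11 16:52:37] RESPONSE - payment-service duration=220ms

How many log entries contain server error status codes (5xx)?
2

To find matching entries:

1. Pattern to match: server error status codes (5xx)
2. Scan each log entry for the pattern
3. Count matches: 2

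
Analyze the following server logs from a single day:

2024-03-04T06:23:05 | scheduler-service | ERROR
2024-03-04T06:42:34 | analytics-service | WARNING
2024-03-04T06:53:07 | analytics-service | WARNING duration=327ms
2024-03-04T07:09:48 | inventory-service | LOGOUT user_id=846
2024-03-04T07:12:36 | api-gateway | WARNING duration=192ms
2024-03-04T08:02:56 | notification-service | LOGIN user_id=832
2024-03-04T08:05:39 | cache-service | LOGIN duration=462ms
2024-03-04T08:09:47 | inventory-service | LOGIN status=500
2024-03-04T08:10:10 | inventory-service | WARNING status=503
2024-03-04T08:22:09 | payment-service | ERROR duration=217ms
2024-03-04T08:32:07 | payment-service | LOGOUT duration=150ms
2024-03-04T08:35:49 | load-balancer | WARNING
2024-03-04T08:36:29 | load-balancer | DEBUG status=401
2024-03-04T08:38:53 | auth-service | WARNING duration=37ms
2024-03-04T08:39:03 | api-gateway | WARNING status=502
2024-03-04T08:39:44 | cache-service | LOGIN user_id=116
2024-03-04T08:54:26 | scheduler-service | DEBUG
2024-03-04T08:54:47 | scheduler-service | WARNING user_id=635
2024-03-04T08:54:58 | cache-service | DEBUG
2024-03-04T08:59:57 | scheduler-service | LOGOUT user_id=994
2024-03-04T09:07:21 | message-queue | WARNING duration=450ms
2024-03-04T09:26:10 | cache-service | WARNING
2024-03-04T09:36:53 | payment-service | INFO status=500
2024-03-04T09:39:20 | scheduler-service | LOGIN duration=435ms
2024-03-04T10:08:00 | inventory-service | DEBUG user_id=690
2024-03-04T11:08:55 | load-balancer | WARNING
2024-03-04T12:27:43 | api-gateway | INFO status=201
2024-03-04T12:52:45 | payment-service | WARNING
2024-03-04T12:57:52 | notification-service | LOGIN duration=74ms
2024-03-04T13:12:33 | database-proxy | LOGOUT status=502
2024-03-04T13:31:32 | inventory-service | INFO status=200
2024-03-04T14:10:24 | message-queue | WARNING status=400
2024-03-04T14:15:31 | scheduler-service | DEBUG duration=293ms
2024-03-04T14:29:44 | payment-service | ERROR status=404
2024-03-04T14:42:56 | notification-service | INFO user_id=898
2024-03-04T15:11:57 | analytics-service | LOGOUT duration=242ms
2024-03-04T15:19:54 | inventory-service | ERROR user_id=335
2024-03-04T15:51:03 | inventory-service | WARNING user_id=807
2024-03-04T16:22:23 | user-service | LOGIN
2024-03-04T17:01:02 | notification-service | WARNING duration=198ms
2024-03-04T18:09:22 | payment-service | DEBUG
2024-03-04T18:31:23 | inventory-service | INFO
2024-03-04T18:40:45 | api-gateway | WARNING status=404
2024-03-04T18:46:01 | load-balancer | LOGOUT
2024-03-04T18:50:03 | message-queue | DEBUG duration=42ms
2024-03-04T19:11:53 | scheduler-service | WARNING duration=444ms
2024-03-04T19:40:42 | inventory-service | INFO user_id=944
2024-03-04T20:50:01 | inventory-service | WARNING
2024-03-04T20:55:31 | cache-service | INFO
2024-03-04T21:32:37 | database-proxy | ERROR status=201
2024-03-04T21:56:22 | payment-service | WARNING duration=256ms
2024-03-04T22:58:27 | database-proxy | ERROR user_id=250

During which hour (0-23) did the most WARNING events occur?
8

To find the peak hour:

1. Group all WARNING events by hour
2. Count events in each hour
3. Find hour with maximum count
4. Peak hour: 8 (with 5 events)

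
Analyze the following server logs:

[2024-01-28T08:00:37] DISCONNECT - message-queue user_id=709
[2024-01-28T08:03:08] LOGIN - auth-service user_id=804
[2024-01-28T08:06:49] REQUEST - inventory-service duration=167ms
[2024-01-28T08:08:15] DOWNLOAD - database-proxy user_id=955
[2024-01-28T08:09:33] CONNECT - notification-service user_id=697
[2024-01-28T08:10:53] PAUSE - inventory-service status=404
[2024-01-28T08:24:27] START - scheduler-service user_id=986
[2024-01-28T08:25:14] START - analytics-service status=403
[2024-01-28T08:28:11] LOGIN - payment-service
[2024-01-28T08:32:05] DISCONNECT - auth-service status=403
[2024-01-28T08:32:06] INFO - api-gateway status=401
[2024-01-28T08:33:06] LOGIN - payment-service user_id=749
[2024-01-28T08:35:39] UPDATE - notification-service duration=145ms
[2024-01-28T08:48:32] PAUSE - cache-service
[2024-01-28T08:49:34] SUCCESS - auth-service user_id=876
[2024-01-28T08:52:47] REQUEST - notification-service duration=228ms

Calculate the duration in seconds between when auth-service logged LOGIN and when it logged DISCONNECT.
1737

To find the time between events:

1. Locate the first LOGIN event for auth-service: 2024-01-28T08:03:08
2. Locate the first DISCONNECT event for auth-service: 2024-01-28T08:32:05
3. Calculate the difference: 2024-01-28T08:32:05 - 2024-01-28T08:03:08 = 1737 seconds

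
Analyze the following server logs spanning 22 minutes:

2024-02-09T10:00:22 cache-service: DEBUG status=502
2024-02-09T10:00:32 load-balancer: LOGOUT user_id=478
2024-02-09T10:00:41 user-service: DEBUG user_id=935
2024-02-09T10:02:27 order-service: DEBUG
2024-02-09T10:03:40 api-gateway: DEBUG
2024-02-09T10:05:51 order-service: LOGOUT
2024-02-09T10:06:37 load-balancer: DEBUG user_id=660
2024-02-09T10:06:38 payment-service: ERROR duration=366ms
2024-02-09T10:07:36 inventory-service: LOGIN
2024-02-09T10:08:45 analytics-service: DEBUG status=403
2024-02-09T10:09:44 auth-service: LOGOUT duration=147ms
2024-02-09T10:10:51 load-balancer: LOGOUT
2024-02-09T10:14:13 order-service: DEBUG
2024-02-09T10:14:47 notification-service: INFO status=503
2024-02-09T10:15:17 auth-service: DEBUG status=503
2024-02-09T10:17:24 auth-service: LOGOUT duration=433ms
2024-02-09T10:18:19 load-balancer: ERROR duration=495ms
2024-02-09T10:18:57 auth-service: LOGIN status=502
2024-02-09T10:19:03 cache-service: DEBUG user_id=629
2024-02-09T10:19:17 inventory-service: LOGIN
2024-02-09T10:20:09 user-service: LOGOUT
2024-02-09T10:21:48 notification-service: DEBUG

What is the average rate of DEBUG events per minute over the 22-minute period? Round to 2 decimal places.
0.45

To calculate the rate:

1. Count total DEBUG events: 10
2. Total time period: 22 minutes
3. Rate = 10 / 22 = 0.45 events per minute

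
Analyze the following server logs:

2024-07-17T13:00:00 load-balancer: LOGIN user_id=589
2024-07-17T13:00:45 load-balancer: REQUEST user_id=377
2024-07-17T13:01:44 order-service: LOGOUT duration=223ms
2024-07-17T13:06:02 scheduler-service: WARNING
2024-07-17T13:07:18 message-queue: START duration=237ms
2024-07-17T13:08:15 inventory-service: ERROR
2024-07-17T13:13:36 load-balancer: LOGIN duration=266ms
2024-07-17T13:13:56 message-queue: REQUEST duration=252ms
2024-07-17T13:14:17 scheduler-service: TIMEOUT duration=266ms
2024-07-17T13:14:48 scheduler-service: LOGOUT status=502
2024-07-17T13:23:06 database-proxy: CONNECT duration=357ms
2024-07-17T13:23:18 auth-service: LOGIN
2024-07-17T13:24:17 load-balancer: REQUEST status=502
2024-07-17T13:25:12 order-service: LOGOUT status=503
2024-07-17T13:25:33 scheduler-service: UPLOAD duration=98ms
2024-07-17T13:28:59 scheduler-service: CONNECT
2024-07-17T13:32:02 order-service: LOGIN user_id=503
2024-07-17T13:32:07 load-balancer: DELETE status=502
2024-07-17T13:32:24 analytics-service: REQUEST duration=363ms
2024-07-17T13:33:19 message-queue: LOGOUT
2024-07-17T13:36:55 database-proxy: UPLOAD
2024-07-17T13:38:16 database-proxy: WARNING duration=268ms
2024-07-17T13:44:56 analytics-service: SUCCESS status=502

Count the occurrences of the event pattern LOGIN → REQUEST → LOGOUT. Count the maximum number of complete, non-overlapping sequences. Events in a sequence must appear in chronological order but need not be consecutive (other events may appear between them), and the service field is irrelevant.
4

To count sequences:

1. Look for pattern: LOGIN → REQUEST → LOGOUT
2. Greedily scan the log in chronological order, matching each sequence element in turn (ignoring service)
3. Each time the full pattern completes, increment the count and restart matching from the next event
4. Complete non-overlapping sequences found: 4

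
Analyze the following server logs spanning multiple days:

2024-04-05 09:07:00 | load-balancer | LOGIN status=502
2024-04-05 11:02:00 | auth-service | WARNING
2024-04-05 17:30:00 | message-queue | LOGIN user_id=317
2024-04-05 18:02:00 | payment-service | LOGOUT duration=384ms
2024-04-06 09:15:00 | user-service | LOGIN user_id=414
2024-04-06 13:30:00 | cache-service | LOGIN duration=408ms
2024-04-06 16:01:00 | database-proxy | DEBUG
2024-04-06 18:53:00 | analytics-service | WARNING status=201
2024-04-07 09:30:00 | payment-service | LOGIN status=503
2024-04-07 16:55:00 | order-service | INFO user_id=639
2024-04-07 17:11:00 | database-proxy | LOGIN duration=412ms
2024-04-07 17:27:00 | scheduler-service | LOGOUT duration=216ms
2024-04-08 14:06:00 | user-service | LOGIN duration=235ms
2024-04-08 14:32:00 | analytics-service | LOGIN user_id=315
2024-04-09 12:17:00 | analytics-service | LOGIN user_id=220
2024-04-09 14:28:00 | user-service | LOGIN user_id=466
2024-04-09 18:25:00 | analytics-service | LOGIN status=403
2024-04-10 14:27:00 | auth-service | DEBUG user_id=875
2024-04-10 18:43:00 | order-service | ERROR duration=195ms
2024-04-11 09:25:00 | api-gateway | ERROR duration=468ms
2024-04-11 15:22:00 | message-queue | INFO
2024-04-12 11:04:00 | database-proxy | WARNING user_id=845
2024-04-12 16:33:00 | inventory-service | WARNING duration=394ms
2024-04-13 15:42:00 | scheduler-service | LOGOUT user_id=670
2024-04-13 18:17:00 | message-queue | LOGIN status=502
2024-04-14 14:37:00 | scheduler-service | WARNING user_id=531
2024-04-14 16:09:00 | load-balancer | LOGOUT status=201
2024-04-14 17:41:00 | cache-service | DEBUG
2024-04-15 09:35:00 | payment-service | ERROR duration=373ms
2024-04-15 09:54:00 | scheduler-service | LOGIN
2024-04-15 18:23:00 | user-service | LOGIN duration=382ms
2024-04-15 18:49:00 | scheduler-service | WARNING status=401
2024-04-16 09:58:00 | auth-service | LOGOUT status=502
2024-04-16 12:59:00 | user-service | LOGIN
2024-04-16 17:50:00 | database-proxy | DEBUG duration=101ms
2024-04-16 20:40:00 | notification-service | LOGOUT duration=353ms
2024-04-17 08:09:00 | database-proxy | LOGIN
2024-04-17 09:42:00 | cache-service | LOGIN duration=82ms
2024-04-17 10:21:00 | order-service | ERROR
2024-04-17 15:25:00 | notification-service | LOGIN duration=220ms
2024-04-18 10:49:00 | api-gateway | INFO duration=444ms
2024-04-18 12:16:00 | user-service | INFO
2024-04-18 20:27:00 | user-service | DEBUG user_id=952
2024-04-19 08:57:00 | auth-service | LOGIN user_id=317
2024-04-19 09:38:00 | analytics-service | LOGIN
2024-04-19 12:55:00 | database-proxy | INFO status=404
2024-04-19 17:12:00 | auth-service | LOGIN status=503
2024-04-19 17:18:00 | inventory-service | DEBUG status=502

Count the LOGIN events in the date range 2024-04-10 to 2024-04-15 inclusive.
3

To filter by date range:

1. Date range: 2024-04-10 through 2024-04-15, both dates inclusive
2. Filter for LOGIN events whose date falls in this range
3. Count matching events: 3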